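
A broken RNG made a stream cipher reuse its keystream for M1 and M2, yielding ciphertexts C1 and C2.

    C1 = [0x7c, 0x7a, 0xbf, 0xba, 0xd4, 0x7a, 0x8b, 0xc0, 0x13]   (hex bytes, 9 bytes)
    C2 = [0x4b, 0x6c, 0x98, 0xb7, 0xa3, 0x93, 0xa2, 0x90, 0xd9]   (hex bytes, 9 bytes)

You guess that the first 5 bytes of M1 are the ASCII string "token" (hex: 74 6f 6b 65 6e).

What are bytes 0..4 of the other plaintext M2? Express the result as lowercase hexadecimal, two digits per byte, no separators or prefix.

43794c6819

First, C1 ⊕ C2 = (M1 ⊕ K) ⊕ (M2 ⊕ K) = M1 ⊕ M2, so the key drops out. Then M2 = (M1 ⊕ M2) ⊕ M1 over the first 5 bytes.
byte 0: (7c XOR 4b) XOR 74 = 37 XOR 74 = 43
byte 1: (7a XOR 6c) XOR 6f = 16 XOR 6f = 79
byte 2: (bf XOR 98) XOR 6b = 27 XOR 6b = 4c
byte 3: (ba XOR b7) XOR 65 = 0d XOR 65 = 68
byte 4: (d4 XOR a3) XOR 6e = 77 XOR 6e = 19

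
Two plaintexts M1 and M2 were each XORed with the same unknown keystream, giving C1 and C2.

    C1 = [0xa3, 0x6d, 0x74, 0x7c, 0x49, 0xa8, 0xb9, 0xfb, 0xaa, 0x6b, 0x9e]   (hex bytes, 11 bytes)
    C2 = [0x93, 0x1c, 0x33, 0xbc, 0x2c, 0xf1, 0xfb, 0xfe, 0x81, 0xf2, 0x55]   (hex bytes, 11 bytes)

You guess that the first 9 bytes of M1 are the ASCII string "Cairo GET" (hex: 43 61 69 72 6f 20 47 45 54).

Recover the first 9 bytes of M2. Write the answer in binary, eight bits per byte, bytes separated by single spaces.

First, C1 ⊕ C2 = (M1 ⊕ K) ⊕ (M2 ⊕ K) = M1 ⊕ M2, so the key drops out. Then M2 = (M1 ⊕ M2) ⊕ M1 over the first 9 bytes.
byte 0: (a3 XOR 93) XOR 43 = 30 XOR 43 = 73
byte 1: (6d XOR 1c) XOR 61 = 71 XOR 61 = 10
byte 2: (74 XOR 33) XOR 69 = 47 XOR 69 = 2e
byte 3: (7c XOR bc) XOR 72 = c0 XOR 72 = b2
byte 4: (49 XOR 2c) XOR 6f = 65 XOR 6f = 0a
byte 5: (a8 XOR f1) XOR 20 = 59 XOR 20 = 79
byte 6: (b9 XOR fb) XOR 47 = 42 XOR 47 = 05
byte 7: (fb XOR fe) XOR 45 = 05 XOR 45 = 40
byte 8: (aa XOR 81) XOR 54 = 2b XOR 54 = 7f

01110011 00010000 00101110 10110010 00001010 01111001 00000101 01000000 01111111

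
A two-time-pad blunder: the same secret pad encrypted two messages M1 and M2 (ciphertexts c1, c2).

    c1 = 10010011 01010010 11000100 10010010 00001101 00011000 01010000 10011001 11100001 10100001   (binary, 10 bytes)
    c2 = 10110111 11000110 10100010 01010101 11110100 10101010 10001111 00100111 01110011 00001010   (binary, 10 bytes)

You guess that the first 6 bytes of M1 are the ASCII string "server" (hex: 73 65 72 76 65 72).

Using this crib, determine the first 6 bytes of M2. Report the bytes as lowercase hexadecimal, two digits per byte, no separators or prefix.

First, c1 ⊕ c2 = (M1 ⊕ K) ⊕ (M2 ⊕ K) = M1 ⊕ M2, so the key drops out. Then M2 = (M1 ⊕ M2) ⊕ M1 over the first 6 bytes.
byte 0: (93 ⊕ b7) ⊕ 73 = 24 ⊕ 73 = 57
byte 1: (52 ⊕ c6) ⊕ 65 = 94 ⊕ 65 = f1
byte 2: (c4 ⊕ a2) ⊕ 72 = 66 ⊕ 72 = 14
byte 3: (92 ⊕ 55) ⊕ 76 = c7 ⊕ 76 = b1
byte 4: (0d ⊕ f4) ⊕ 65 = f9 ⊕ 65 = 9c
byte 5: (18 ⊕ aa) ⊕ 72 = b2 ⊕ 72 = c0

57f114b19cc0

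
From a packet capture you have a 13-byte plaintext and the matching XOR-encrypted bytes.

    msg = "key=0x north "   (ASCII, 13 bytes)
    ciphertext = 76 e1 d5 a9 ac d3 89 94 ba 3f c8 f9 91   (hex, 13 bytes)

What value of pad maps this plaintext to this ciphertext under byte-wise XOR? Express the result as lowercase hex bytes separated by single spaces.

1d 84 ac 94 9c ab a9 fa d5 4d bc 91 b1

Since ciphertext = msg ⊕ pad, XORing both sides with msg gives pad = msg ⊕ ciphertext.
107 ^ 118 =  29
101 ^ 225 = 132
121 ^ 213 = 172
 61 ^ 169 = 148
 48 ^ 172 = 156
120 ^ 211 = 171
 32 ^ 137 = 169
110 ^ 148 = 250
111 ^ 186 = 213
114 ^  63 =  77
116 ^ 200 = 188
104 ^ 249 = 145
 32 ^ 145 = 177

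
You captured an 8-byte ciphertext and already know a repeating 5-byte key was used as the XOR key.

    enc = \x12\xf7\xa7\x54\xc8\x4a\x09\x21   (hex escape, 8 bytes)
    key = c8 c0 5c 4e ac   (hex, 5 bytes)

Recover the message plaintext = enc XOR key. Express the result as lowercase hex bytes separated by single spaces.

da 37 fb 1a 64 82 c9 7d

The 5-byte key repeats, so the effective keystream is c8 c0 5c 4e ac c8 c0 5c.
byte 0:  18 xor 200 = 218
byte 1: 247 xor 192 =  55
byte 2: 167 xor  92 = 251
byte 3:  84 xor  78 =  26
byte 4: 200 xor 172 = 100
byte 5:  74 xor 200 = 130
byte 6:   9 xor 192 = 201
byte 7:  33 xor  92 = 125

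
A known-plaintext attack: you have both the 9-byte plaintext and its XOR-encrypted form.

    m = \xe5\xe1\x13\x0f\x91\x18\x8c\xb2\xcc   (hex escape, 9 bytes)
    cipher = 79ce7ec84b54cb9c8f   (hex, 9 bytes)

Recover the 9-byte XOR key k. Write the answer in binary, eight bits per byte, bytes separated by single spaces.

Since cipher = m ⊕ k, XORing both sides with m gives k = m ⊕ cipher.
229 xor 121 = 156
225 xor 206 =  47
 19 xor 126 = 109
 15 xor 200 = 199
145 xor  75 = 218
 24 xor  84 =  76
140 xor 203 =  71
178 xor 156 =  46
204 xor 143 =  67

10011100 00101111 01101101 11000111 11011010 01001100 01000111 00101110 01000011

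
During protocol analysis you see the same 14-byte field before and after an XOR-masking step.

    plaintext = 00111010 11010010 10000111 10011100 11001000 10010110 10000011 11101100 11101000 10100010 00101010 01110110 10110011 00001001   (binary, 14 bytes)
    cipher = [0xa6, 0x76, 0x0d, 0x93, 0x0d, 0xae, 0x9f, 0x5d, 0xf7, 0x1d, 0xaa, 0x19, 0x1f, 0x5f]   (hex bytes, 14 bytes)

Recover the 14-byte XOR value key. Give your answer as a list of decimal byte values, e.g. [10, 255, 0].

Since cipher = plaintext ⊕ key, XORing both sides with plaintext gives key = plaintext ⊕ cipher.
00111010 xor 10100110 = 10011100
11010010 xor 01110110 = 10100100
10000111 xor 00001101 = 10001010
10011100 xor 10010011 = 00001111
11001000 xor 00001101 = 11000101
10010110 xor 10101110 = 00111000
10000011 xor 10011111 = 00011100
11101100 xor 01011101 = 10110001
11101000 xor 11110111 = 00011111
10100010 xor 00011101 = 10111111
00101010 xor 10101010 = 10000000
01110110 xor 00011001 = 01101111
10110011 xor 00011111 = 10101100
00001001 xor 01011111 = 01010110

[156, 164, 138, 15, 197, 56, 28, 177, 31, 191, 128, 111, 172, 86]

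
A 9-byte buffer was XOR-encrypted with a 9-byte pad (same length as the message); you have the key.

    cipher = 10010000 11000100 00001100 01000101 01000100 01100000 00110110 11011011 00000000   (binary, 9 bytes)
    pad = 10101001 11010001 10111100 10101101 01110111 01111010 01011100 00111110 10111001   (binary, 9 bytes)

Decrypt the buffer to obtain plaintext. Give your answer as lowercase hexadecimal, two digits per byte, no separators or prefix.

3915b0e8331a6ae5b9

XOR is its own inverse, so applying the key byte-wise gives the result directly.
90 xor a9 = 39
c4 xor d1 = 15
0c xor bc = b0
45 xor ad = e8
44 xor 77 = 33
60 xor 7a = 1a
36 xor 5c = 6a
db xor 3e = e5
00 xor b9 = b9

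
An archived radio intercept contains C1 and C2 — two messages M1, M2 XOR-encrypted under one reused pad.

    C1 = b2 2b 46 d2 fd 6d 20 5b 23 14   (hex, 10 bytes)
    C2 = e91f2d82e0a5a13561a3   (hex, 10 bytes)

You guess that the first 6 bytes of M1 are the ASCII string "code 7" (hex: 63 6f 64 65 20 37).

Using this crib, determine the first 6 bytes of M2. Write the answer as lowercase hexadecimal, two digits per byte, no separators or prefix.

First, C1 ⊕ C2 = (M1 ⊕ K) ⊕ (M2 ⊕ K) = M1 ⊕ M2, so the key drops out. Then M2 = (M1 ⊕ M2) ⊕ M1 over the first 6 bytes.
byte 0: (b2 XOR e9) XOR 63 = 5b XOR 63 = 38
byte 1: (2b XOR 1f) XOR 6f = 34 XOR 6f = 5b
byte 2: (46 XOR 2d) XOR 64 = 6b XOR 64 = 0f
byte 3: (d2 XOR 82) XOR 65 = 50 XOR 65 = 35
byte 4: (fd XOR e0) XOR 20 = 1d XOR 20 = 3d
byte 5: (6d XOR a5) XOR 37 = c8 XOR 37 = ff

385b0f353dff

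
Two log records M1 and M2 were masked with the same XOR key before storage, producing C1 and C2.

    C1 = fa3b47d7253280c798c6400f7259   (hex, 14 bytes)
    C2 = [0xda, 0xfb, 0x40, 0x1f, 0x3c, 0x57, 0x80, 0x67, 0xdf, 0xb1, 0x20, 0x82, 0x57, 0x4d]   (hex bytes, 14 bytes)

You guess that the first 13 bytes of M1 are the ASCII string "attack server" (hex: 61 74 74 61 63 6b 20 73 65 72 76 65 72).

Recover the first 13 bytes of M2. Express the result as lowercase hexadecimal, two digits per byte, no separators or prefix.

First, C1 ⊕ C2 = (M1 ⊕ K) ⊕ (M2 ⊕ K) = M1 ⊕ M2, so the key drops out. Then M2 = (M1 ⊕ M2) ⊕ M1 over the first 13 bytes.
byte 0: (fa xor da) xor 61 = 20 xor 61 = 41
byte 1: (3b xor fb) xor 74 = c0 xor 74 = b4
byte 2: (47 xor 40) xor 74 = 07 xor 74 = 73
byte 3: (d7 xor 1f) xor 61 = c8 xor 61 = a9
byte 4: (25 xor 3c) xor 63 = 19 xor 63 = 7a
byte 5: (32 xor 57) xor 6b = 65 xor 6b = 0e
byte 6: (80 xor 80) xor 20 = 00 xor 20 = 20
byte 7: (c7 xor 67) xor 73 = a0 xor 73 = d3
byte 8: (98 xor df) xor 65 = 47 xor 65 = 22
byte 9: (c6 xor b1) xor 72 = 77 xor 72 = 05
byte 10: (40 xor 20) xor 76 = 60 xor 76 = 16
byte 11: (0f xor 82) xor 65 = 8d xor 65 = e8
byte 12: (72 xor 57) xor 72 = 25 xor 72 = 57

41b473a97a0e20d3220516e857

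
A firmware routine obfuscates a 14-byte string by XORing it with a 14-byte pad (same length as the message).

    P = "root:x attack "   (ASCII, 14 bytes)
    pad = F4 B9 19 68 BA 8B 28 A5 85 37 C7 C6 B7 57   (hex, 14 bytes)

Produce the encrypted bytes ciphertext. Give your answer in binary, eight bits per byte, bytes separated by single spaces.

72 ^ f4 = 86
6f ^ b9 = d6
6f ^ 19 = 76
74 ^ 68 = 1c
3a ^ ba = 80
78 ^ 8b = f3
20 ^ 28 = 08
61 ^ a5 = c4
74 ^ 85 = f1
74 ^ 37 = 43
61 ^ c7 = a6
63 ^ c6 = a5
6b ^ b7 = dc
20 ^ 57 = 77

10000110 11010110 01110110 00011100 10000000 11110011 00001000 11000100 11110001 01000011 10100110 10100101 11011100 01110111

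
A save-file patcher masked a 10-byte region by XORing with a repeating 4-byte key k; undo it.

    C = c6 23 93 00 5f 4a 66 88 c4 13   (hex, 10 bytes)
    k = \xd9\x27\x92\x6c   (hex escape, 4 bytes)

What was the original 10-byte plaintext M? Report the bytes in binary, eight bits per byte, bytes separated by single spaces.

The 4-byte key repeats, so the effective keystream is d9 27 92 6c d9 27 92 6c d9 27.
byte 0: c6 xor d9 = 1f
byte 1: 23 xor 27 = 04
byte 2: 93 xor 92 = 01
byte 3: 00 xor 6c = 6c
byte 4: 5f xor d9 = 86
byte 5: 4a xor 27 = 6d
byte 6: 66 xor 92 = f4
byte 7: 88 xor 6c = e4
byte 8: c4 xor d9 = 1d
byte 9: 13 xor 27 = 34

00011111 00000100 00000001 01101100 10000110 01101101 11110100 11100100 00011101 00110100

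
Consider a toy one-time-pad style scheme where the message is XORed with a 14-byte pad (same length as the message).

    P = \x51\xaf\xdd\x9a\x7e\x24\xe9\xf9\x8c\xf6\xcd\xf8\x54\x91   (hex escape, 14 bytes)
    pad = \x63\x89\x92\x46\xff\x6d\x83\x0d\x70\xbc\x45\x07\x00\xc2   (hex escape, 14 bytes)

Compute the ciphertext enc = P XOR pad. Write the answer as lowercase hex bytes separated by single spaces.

32 26 4f dc 81 49 6a f4 fc 4a 88 ff 54 53

byte 0: 51 ^ 63 = 32
byte 1: af ^ 89 = 26
byte 2: dd ^ 92 = 4f
byte 3: 9a ^ 46 = dc
byte 4: 7e ^ ff = 81
byte 5: 24 ^ 6d = 49
byte 6: e9 ^ 83 = 6a
byte 7: f9 ^ 0d = f4
byte 8: 8c ^ 70 = fc
byte 9: f6 ^ bc = 4a
byte 10: cd ^ 45 = 88
byte 11: f8 ^ 07 = ff
byte 12: 54 ^ 00 = 54
byte 13: 91 ^ c2 = 53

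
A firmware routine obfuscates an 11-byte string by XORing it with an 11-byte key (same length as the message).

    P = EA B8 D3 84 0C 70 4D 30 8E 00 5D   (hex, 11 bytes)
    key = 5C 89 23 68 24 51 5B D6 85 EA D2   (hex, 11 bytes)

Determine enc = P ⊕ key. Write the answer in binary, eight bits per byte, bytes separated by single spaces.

XOR is its own inverse, so applying the key byte-wise gives the result directly.
ea ^ 5c = b6
b8 ^ 89 = 31
d3 ^ 23 = f0
84 ^ 68 = ec
0c ^ 24 = 28
70 ^ 51 = 21
4d ^ 5b = 16
30 ^ d6 = e6
8e ^ 85 = 0b
00 ^ ea = ea
5d ^ d2 = 8f

10110110 00110001 11110000 11101100 00101000 00100001 00010110 11100110 00001011 11101010 10001111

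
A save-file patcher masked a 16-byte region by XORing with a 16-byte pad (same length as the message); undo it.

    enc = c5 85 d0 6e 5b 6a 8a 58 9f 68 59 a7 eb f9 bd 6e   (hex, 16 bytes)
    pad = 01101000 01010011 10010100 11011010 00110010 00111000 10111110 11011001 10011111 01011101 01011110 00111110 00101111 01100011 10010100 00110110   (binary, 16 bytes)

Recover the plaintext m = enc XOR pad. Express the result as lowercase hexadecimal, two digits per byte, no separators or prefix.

XOR is its own inverse, so applying the key byte-wise gives the result directly.
byte 0: c5 ^ 68 = ad
byte 1: 85 ^ 53 = d6
byte 2: d0 ^ 94 = 44
byte 3: 6e ^ da = b4
byte 4: 5b ^ 32 = 69
byte 5: 6a ^ 38 = 52
byte 6: 8a ^ be = 34
byte 7: 58 ^ d9 = 81
byte 8: 9f ^ 9f = 00
byte 9: 68 ^ 5d = 35
byte 10: 59 ^ 5e = 07
byte 11: a7 ^ 3e = 99
byte 12: eb ^ 2f = c4
byte 13: f9 ^ 63 = 9a
byte 14: bd ^ 94 = 29
byte 15: 6e ^ 36 = 58

add644b46952348100350799c49a2958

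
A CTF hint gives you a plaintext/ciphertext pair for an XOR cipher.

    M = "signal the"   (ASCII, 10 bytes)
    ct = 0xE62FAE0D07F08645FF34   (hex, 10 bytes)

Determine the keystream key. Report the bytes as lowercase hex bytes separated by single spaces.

95 46 c9 63 66 9c a6 31 97 51

Since ct = M ⊕ key, XORing both sides with M gives key = M ⊕ ct.
byte 0: 73 ⊕ e6 = 95
byte 1: 69 ⊕ 2f = 46
byte 2: 67 ⊕ ae = c9
byte 3: 6e ⊕ 0d = 63
byte 4: 61 ⊕ 07 = 66
byte 5: 6c ⊕ f0 = 9c
byte 6: 20 ⊕ 86 = a6
byte 7: 74 ⊕ 45 = 31
byte 8: 68 ⊕ ff = 97
byte 9: 65 ⊕ 34 = 51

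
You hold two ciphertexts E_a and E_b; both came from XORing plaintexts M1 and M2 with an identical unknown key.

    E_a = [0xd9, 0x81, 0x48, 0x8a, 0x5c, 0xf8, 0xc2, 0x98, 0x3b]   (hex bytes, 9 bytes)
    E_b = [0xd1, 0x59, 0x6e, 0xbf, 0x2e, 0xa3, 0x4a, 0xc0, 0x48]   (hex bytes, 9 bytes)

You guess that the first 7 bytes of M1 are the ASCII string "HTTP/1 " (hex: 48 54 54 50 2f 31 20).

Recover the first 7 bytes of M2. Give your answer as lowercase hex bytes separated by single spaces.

First, E_a ⊕ E_b = (M1 ⊕ K) ⊕ (M2 ⊕ K) = M1 ⊕ M2, so the key drops out. Then M2 = (M1 ⊕ M2) ⊕ M1 over the first 7 bytes.
byte 0: (d9 XOR d1) XOR 48 = 08 XOR 48 = 40
byte 1: (81 XOR 59) XOR 54 = d8 XOR 54 = 8c
byte 2: (48 XOR 6e) XOR 54 = 26 XOR 54 = 72
byte 3: (8a XOR bf) XOR 50 = 35 XOR 50 = 65
byte 4: (5c XOR 2e) XOR 2f = 72 XOR 2f = 5d
byte 5: (f8 XOR a3) XOR 31 = 5b XOR 31 = 6a
byte 6: (c2 XOR 4a) XOR 20 = 88 XOR 20 = a8

40 8c 72 65 5d 6a a8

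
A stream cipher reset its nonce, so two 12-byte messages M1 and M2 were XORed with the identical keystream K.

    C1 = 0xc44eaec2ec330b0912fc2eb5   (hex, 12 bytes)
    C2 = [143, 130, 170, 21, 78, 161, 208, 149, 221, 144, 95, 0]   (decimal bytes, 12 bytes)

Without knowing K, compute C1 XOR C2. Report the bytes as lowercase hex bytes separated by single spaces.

4b cc 04 d7 a2 92 db 9c cf 6c 71 b5

C1 ⊕ C2 = (M1 ⊕ K) ⊕ (M2 ⊕ K) = M1 ⊕ M2 — the shared key cancels under XOR.
byte 0: c4 XOR 8f = 4b
byte 1: 4e XOR 82 = cc
byte 2: ae XOR aa = 04
byte 3: c2 XOR 15 = d7
byte 4: ec XOR 4e = a2
byte 5: 33 XOR a1 = 92
byte 6: 0b XOR d0 = db
byte 7: 09 XOR 95 = 9c
byte 8: 12 XOR dd = cf
byte 9: fc XOR 90 = 6c
byte 10: 2e XOR 5f = 71
byte 11: b5 XOR 00 = b5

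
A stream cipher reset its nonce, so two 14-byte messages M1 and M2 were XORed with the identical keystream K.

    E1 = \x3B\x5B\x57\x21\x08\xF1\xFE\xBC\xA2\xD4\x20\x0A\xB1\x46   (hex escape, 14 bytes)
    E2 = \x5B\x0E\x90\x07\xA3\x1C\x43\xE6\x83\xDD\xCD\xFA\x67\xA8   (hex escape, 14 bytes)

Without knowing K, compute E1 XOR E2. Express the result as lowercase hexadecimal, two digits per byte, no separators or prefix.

6055c726abedbd5a2109edf0d6ee

E1 ⊕ E2 = (M1 ⊕ K) ⊕ (M2 ⊕ K) = M1 ⊕ M2 — the shared key cancels under XOR.
 59 ⊕  91 =  96
 91 ⊕  14 =  85
 87 ⊕ 144 = 199
 33 ⊕   7 =  38
  8 ⊕ 163 = 171
241 ⊕  28 = 237
254 ⊕  67 = 189
188 ⊕ 230 =  90
162 ⊕ 131 =  33
212 ⊕ 221 =   9
 32 ⊕ 205 = 237
 10 ⊕ 250 = 240
177 ⊕ 103 = 214
 70 ⊕ 168 = 238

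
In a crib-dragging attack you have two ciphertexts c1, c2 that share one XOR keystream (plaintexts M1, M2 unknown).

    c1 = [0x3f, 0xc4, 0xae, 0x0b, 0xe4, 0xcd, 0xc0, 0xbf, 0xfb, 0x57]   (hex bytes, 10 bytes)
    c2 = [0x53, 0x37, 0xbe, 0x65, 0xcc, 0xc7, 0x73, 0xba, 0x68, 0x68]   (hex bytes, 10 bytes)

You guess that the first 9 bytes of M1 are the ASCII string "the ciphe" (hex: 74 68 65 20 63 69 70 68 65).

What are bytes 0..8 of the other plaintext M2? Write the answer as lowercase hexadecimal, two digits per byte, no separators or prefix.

189b754e4b63c36df6

First, c1 ⊕ c2 = (M1 ⊕ K) ⊕ (M2 ⊕ K) = M1 ⊕ M2, so the key drops out. Then M2 = (M1 ⊕ M2) ⊕ M1 over the first 9 bytes.
byte 0: (3f xor 53) xor 74 = 6c xor 74 = 18
byte 1: (c4 xor 37) xor 68 = f3 xor 68 = 9b
byte 2: (ae xor be) xor 65 = 10 xor 65 = 75
byte 3: (0b xor 65) xor 20 = 6e xor 20 = 4e
byte 4: (e4 xor cc) xor 63 = 28 xor 63 = 4b
byte 5: (cd xor c7) xor 69 = 0a xor 69 = 63
byte 6: (c0 xor 73) xor 70 = b3 xor 70 = c3
byte 7: (bf xor ba) xor 68 = 05 xor 68 = 6d
byte 8: (fb xor 68) xor 65 = 93 xor 65 = f6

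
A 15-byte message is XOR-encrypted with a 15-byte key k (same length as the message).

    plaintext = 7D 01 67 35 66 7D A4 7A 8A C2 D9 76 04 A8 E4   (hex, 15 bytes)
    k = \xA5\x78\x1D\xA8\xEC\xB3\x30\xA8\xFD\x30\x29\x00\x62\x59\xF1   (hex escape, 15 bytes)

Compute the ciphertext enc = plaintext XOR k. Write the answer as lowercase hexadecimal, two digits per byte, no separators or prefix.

d8797a9d8ace94d277f2f07666f115

7d ^ a5 = d8
01 ^ 78 = 79
67 ^ 1d = 7a
35 ^ a8 = 9d
66 ^ ec = 8a
7d ^ b3 = ce
a4 ^ 30 = 94
7a ^ a8 = d2
8a ^ fd = 77
c2 ^ 30 = f2
d9 ^ 29 = f0
76 ^ 00 = 76
04 ^ 62 = 66
a8 ^ 59 = f1
e4 ^ f1 = 15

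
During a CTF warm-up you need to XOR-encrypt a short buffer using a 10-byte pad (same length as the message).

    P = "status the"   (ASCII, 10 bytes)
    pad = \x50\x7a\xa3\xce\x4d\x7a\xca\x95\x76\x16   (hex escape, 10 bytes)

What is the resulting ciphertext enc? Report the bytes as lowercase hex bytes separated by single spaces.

23 0e c2 ba 38 09 ea e1 1e 73

73 XOR 50 = 23
74 XOR 7a = 0e
61 XOR a3 = c2
74 XOR ce = ba
75 XOR 4d = 38
73 XOR 7a = 09
20 XOR ca = ea
74 XOR 95 = e1
68 XOR 76 = 1e
65 XOR 16 = 73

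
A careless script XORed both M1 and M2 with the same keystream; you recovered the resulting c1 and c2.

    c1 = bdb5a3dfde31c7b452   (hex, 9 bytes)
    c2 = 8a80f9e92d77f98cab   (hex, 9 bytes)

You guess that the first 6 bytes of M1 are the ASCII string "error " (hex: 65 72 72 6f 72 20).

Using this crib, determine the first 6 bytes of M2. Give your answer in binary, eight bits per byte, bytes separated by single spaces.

01010010 01000111 00101000 01011001 10000001 01100110

First, c1 ⊕ c2 = (M1 ⊕ K) ⊕ (M2 ⊕ K) = M1 ⊕ M2, so the key drops out. Then M2 = (M1 ⊕ M2) ⊕ M1 over the first 6 bytes.
byte 0: (bd xor 8a) xor 65 = 37 xor 65 = 52
byte 1: (b5 xor 80) xor 72 = 35 xor 72 = 47
byte 2: (a3 xor f9) xor 72 = 5a xor 72 = 28
byte 3: (df xor e9) xor 6f = 36 xor 6f = 59
byte 4: (de xor 2d) xor 72 = f3 xor 72 = 81
byte 5: (31 xor 77) xor 20 = 46 xor 20 = 66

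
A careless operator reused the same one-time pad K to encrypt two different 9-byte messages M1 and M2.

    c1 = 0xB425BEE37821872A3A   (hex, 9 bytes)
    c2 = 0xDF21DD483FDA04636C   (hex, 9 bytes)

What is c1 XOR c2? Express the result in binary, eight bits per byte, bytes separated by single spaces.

c1 ⊕ c2 = (M1 ⊕ K) ⊕ (M2 ⊕ K) = M1 ⊕ M2 — the shared key cancels under XOR.
b4 XOR df = 6b
25 XOR 21 = 04
be XOR dd = 63
e3 XOR 48 = ab
78 XOR 3f = 47
21 XOR da = fb
87 XOR 04 = 83
2a XOR 63 = 49
3a XOR 6c = 56

01101011 00000100 01100011 10101011 01000111 11111011 10000011 01001001 01010110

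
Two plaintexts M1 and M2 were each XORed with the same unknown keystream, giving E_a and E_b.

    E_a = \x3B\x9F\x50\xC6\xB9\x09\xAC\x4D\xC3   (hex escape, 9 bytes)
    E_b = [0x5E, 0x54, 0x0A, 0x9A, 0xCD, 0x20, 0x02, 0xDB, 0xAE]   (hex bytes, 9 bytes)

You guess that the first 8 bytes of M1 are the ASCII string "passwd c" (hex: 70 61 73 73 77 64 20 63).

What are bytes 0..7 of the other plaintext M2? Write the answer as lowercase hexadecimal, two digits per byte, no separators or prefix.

15aa292f034d8ef5

First, E_a ⊕ E_b = (M1 ⊕ K) ⊕ (M2 ⊕ K) = M1 ⊕ M2, so the key drops out. Then M2 = (M1 ⊕ M2) ⊕ M1 over the first 8 bytes.
byte 0: (3b xor 5e) xor 70 = 65 xor 70 = 15
byte 1: (9f xor 54) xor 61 = cb xor 61 = aa
byte 2: (50 xor 0a) xor 73 = 5a xor 73 = 29
byte 3: (c6 xor 9a) xor 73 = 5c xor 73 = 2f
byte 4: (b9 xor cd) xor 77 = 74 xor 77 = 03
byte 5: (09 xor 20) xor 64 = 29 xor 64 = 4d
byte 6: (ac xor 02) xor 20 = ae xor 20 = 8e
byte 7: (4d xor db) xor 63 = 96 xor 63 = f5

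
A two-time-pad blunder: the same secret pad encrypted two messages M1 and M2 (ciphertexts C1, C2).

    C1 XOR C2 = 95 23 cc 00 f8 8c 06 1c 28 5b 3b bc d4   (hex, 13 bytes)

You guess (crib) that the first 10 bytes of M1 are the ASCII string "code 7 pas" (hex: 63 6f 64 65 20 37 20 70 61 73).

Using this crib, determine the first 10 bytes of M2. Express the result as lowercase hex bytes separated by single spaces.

f6 4c a8 65 d8 bb 26 6c 49 28

Since C1 ⊕ C2 = M1 ⊕ M2, XORing with the guessed M1 bytes yields the corresponding M2 bytes: M2 = (C1 ⊕ C2) ⊕ M1.
95 ^ 63 = f6
23 ^ 6f = 4c
cc ^ 64 = a8
00 ^ 65 = 65
f8 ^ 20 = d8
8c ^ 37 = bb
06 ^ 20 = 26
1c ^ 70 = 6c
28 ^ 61 = 49
5b ^ 73 = 28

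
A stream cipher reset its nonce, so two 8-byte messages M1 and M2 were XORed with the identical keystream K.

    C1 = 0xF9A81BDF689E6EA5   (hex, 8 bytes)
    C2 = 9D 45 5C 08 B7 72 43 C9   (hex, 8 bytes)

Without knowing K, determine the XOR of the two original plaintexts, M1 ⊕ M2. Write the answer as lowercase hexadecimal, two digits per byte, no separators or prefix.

C1 ⊕ C2 = (M1 ⊕ K) ⊕ (M2 ⊕ K) = M1 ⊕ M2 — the shared key cancels under XOR.
11111001 ⊕ 10011101 = 01100100
10101000 ⊕ 01000101 = 11101101
00011011 ⊕ 01011100 = 01000111
11011111 ⊕ 00001000 = 11010111
01101000 ⊕ 10110111 = 11011111
10011110 ⊕ 01110010 = 11101100
01101110 ⊕ 01000011 = 00101101
10100101 ⊕ 11001001 = 01101100

64ed47d7dfec2d6c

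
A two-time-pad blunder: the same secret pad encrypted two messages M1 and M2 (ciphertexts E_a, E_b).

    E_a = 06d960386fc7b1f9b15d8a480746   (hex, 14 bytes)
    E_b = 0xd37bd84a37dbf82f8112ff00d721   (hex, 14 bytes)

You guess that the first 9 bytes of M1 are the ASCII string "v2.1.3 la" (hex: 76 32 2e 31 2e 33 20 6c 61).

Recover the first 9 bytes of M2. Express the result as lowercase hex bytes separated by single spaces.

First, E_a ⊕ E_b = (M1 ⊕ K) ⊕ (M2 ⊕ K) = M1 ⊕ M2, so the key drops out. Then M2 = (M1 ⊕ M2) ⊕ M1 over the first 9 bytes.
byte 0: (06 xor d3) xor 76 = d5 xor 76 = a3
byte 1: (d9 xor 7b) xor 32 = a2 xor 32 = 90
byte 2: (60 xor d8) xor 2e = b8 xor 2e = 96
byte 3: (38 xor 4a) xor 31 = 72 xor 31 = 43
byte 4: (6f xor 37) xor 2e = 58 xor 2e = 76
byte 5: (c7 xor db) xor 33 = 1c xor 33 = 2f
byte 6: (b1 xor f8) xor 20 = 49 xor 20 = 69
byte 7: (f9 xor 2f) xor 6c = d6 xor 6c = ba
byte 8: (b1 xor 81) xor 61 = 30 xor 61 = 51

a3 90 96 43 76 2f 69 ba 51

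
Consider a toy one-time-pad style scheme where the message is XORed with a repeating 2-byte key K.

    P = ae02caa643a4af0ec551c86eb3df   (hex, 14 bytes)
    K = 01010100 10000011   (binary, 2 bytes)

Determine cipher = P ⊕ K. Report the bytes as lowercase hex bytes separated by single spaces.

fa 81 9e 25 17 27 fb 8d 91 d2 9c ed e7 5c

The 2-byte key repeats, so the effective keystream is 54 83 54 83 54 83 54 83 54 83 54 83 54 83.
byte 0: 174 XOR  84 = 250
byte 1:   2 XOR 131 = 129
byte 2: 202 XOR  84 = 158
byte 3: 166 XOR 131 =  37
byte 4:  67 XOR  84 =  23
byte 5: 164 XOR 131 =  39
byte 6: 175 XOR  84 = 251
byte 7:  14 XOR 131 = 141
byte 8: 197 XOR  84 = 145
byte 9:  81 XOR 131 = 210
byte 10: 200 XOR  84 = 156
byte 11: 110 XOR 131 = 237
byte 12: 179 XOR  84 = 231
byte 13: 223 XOR 131 =  92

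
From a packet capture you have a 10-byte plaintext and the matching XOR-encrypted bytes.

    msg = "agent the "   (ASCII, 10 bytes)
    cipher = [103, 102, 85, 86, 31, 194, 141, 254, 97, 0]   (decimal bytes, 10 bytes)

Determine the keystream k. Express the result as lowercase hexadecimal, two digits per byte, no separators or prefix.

Since cipher = msg ⊕ k, XORing both sides with msg gives k = msg ⊕ cipher.
 97 ⊕ 103 =   6
103 ⊕ 102 =   1
101 ⊕  85 =  48
110 ⊕  86 =  56
116 ⊕  31 = 107
 32 ⊕ 194 = 226
116 ⊕ 141 = 249
104 ⊕ 254 = 150
101 ⊕  97 =   4
 32 ⊕   0 =  32

060130386be2f9960420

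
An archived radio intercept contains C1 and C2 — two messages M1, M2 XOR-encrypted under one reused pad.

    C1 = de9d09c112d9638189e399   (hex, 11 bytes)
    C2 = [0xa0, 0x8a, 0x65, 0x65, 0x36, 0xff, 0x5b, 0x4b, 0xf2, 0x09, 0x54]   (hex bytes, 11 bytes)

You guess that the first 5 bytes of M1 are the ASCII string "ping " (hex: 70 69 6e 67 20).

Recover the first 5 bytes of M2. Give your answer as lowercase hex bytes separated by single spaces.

0e 7e 02 c3 04

First, C1 ⊕ C2 = (M1 ⊕ K) ⊕ (M2 ⊕ K) = M1 ⊕ M2, so the key drops out. Then M2 = (M1 ⊕ M2) ⊕ M1 over the first 5 bytes.
byte 0: (de ^ a0) ^ 70 = 7e ^ 70 = 0e
byte 1: (9d ^ 8a) ^ 69 = 17 ^ 69 = 7e
byte 2: (09 ^ 65) ^ 6e = 6c ^ 6e = 02
byte 3: (c1 ^ 65) ^ 67 = a4 ^ 67 = c3
byte 4: (12 ^ 36) ^ 20 = 24 ^ 20 = 04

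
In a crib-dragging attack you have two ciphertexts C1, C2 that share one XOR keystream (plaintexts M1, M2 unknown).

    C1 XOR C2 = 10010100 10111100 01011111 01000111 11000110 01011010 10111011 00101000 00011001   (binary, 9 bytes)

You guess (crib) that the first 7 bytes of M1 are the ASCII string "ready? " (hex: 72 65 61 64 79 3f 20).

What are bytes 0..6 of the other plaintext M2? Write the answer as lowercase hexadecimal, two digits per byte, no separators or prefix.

e6d93e23bf659b

Since C1 ⊕ C2 = M1 ⊕ M2, XORing with the guessed M1 bytes yields the corresponding M2 bytes: M2 = (C1 ⊕ C2) ⊕ M1.
148 ^ 114 = 230
188 ^ 101 = 217
 95 ^  97 =  62
 71 ^ 100 =  35
198 ^ 121 = 191
 90 ^  63 = 101
187 ^  32 = 155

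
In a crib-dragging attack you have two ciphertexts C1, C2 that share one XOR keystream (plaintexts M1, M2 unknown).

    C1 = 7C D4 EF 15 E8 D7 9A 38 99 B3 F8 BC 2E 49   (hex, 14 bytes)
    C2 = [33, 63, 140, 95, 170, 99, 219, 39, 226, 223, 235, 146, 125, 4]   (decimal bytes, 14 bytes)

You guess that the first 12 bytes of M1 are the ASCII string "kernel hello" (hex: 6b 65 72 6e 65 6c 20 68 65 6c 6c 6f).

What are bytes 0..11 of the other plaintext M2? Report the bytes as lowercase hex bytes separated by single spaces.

36 8e 11 24 27 d8 61 77 1e 00 7f 41

First, C1 ⊕ C2 = (M1 ⊕ K) ⊕ (M2 ⊕ K) = M1 ⊕ M2, so the key drops out. Then M2 = (M1 ⊕ M2) ⊕ M1 over the first 12 bytes.
byte 0: (7c ⊕ 21) ⊕ 6b = 5d ⊕ 6b = 36
byte 1: (d4 ⊕ 3f) ⊕ 65 = eb ⊕ 65 = 8e
byte 2: (ef ⊕ 8c) ⊕ 72 = 63 ⊕ 72 = 11
byte 3: (15 ⊕ 5f) ⊕ 6e = 4a ⊕ 6e = 24
byte 4: (e8 ⊕ aa) ⊕ 65 = 42 ⊕ 65 = 27
byte 5: (d7 ⊕ 63) ⊕ 6c = b4 ⊕ 6c = d8
byte 6: (9a ⊕ db) ⊕ 20 = 41 ⊕ 20 = 61
byte 7: (38 ⊕ 27) ⊕ 68 = 1f ⊕ 68 = 77
byte 8: (99 ⊕ e2) ⊕ 65 = 7b ⊕ 65 = 1e
byte 9: (b3 ⊕ df) ⊕ 6c = 6c ⊕ 6c = 00
byte 10: (f8 ⊕ eb) ⊕ 6c = 13 ⊕ 6c = 7f
byte 11: (bc ⊕ 92) ⊕ 6f = 2e ⊕ 6f = 41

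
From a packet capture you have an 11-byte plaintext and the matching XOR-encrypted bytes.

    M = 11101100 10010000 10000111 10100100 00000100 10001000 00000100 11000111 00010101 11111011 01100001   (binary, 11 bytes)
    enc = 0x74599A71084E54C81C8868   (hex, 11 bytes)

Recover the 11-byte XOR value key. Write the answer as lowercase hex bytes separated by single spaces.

98 c9 1d d5 0c c6 50 0f 09 73 09

Since enc = M ⊕ key, XORing both sides with M gives key = M ⊕ enc.
ec XOR 74 = 98
90 XOR 59 = c9
87 XOR 9a = 1d
a4 XOR 71 = d5
04 XOR 08 = 0c
88 XOR 4e = c6
04 XOR 54 = 50
c7 XOR c8 = 0f
15 XOR 1c = 09
fb XOR 88 = 73
61 XOR 68 = 09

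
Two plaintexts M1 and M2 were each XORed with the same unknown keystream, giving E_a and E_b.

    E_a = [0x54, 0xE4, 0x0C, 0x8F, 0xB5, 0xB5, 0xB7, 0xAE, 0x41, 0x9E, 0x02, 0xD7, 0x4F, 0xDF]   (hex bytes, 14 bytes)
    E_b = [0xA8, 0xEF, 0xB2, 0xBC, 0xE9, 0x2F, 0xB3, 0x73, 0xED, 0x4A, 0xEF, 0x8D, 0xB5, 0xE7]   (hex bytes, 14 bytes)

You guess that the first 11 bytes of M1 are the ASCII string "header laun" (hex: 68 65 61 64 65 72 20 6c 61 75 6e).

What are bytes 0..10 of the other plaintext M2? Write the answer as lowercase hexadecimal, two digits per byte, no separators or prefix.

First, E_a ⊕ E_b = (M1 ⊕ K) ⊕ (M2 ⊕ K) = M1 ⊕ M2, so the key drops out. Then M2 = (M1 ⊕ M2) ⊕ M1 over the first 11 bytes.
byte 0: (54 ^ a8) ^ 68 = fc ^ 68 = 94
byte 1: (e4 ^ ef) ^ 65 = 0b ^ 65 = 6e
byte 2: (0c ^ b2) ^ 61 = be ^ 61 = df
byte 3: (8f ^ bc) ^ 64 = 33 ^ 64 = 57
byte 4: (b5 ^ e9) ^ 65 = 5c ^ 65 = 39
byte 5: (b5 ^ 2f) ^ 72 = 9a ^ 72 = e8
byte 6: (b7 ^ b3) ^ 20 = 04 ^ 20 = 24
byte 7: (ae ^ 73) ^ 6c = dd ^ 6c = b1
byte 8: (41 ^ ed) ^ 61 = ac ^ 61 = cd
byte 9: (9e ^ 4a) ^ 75 = d4 ^ 75 = a1
byte 10: (02 ^ ef) ^ 6e = ed ^ 6e = 83

946edf5739e824b1cda183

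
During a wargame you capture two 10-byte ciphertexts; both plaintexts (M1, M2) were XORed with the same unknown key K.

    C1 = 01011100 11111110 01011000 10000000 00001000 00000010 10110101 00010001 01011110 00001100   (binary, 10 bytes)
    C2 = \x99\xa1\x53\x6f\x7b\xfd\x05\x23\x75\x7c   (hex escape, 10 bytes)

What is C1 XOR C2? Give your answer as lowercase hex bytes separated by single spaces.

c5 5f 0b ef 73 ff b0 32 2b 70

C1 ⊕ C2 = (M1 ⊕ K) ⊕ (M2 ⊕ K) = M1 ⊕ M2 — the shared key cancels under XOR.
5c ^ 99 = c5
fe ^ a1 = 5f
58 ^ 53 = 0b
80 ^ 6f = ef
08 ^ 7b = 73
02 ^ fd = ff
b5 ^ 05 = b0
11 ^ 23 = 32
5e ^ 75 = 2b
0c ^ 7c = 70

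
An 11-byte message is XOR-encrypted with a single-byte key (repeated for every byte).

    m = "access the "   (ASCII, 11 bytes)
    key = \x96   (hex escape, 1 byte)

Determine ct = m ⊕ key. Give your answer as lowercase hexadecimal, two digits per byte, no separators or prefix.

f7f5f5f3e5e5b6e2fef3b6

The 1-byte key repeats, so the effective keystream is 96 96 96 96 96 96 96 96 96 96 96.
byte 0: 61 ⊕ 96 = f7
byte 1: 63 ⊕ 96 = f5
byte 2: 63 ⊕ 96 = f5
byte 3: 65 ⊕ 96 = f3
byte 4: 73 ⊕ 96 = e5
byte 5: 73 ⊕ 96 = e5
byte 6: 20 ⊕ 96 = b6
byte 7: 74 ⊕ 96 = e2
byte 8: 68 ⊕ 96 = fe
byte 9: 65 ⊕ 96 = f3
byte 10: 20 ⊕ 96 = b6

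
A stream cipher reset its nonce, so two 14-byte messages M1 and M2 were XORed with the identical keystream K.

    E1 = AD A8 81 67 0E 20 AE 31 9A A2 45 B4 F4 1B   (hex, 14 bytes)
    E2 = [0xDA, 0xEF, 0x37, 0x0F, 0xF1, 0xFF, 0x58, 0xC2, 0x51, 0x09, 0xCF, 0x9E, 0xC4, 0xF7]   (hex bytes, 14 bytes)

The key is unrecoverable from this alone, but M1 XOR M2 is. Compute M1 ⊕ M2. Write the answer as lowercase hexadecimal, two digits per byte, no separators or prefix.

7747b668ffdff6f3cbab8a2a30ec

E1 ⊕ E2 = (M1 ⊕ K) ⊕ (M2 ⊕ K) = M1 ⊕ M2 — the shared key cancels under XOR.
10101101 ⊕ 11011010 = 01110111
10101000 ⊕ 11101111 = 01000111
10000001 ⊕ 00110111 = 10110110
01100111 ⊕ 00001111 = 01101000
00001110 ⊕ 11110001 = 11111111
00100000 ⊕ 11111111 = 11011111
10101110 ⊕ 01011000 = 11110110
00110001 ⊕ 11000010 = 11110011
10011010 ⊕ 01010001 = 11001011
10100010 ⊕ 00001001 = 10101011
01000101 ⊕ 11001111 = 10001010
10110100 ⊕ 10011110 = 00101010
11110100 ⊕ 11000100 = 00110000
00011011 ⊕ 11110111 = 11101100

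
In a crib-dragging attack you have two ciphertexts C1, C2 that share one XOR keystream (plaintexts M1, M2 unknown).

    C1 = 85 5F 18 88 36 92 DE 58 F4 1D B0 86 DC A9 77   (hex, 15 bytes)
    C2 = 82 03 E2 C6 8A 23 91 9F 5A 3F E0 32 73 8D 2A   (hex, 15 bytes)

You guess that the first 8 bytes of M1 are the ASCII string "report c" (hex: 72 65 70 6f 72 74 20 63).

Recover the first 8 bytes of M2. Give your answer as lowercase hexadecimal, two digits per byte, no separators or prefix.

First, C1 ⊕ C2 = (M1 ⊕ K) ⊕ (M2 ⊕ K) = M1 ⊕ M2, so the key drops out. Then M2 = (M1 ⊕ M2) ⊕ M1 over the first 8 bytes.
byte 0: (85 ⊕ 82) ⊕ 72 = 07 ⊕ 72 = 75
byte 1: (5f ⊕ 03) ⊕ 65 = 5c ⊕ 65 = 39
byte 2: (18 ⊕ e2) ⊕ 70 = fa ⊕ 70 = 8a
byte 3: (88 ⊕ c6) ⊕ 6f = 4e ⊕ 6f = 21
byte 4: (36 ⊕ 8a) ⊕ 72 = bc ⊕ 72 = ce
byte 5: (92 ⊕ 23) ⊕ 74 = b1 ⊕ 74 = c5
byte 6: (de ⊕ 91) ⊕ 20 = 4f ⊕ 20 = 6f
byte 7: (58 ⊕ 9f) ⊕ 63 = c7 ⊕ 63 = a4

75398a21cec56fa4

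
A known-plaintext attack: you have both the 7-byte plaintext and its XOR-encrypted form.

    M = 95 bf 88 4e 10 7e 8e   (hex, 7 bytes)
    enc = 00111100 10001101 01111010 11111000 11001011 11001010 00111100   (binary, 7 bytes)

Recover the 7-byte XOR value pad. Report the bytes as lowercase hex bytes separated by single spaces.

a9 32 f2 b6 db b4 b2

Since enc = M ⊕ pad, XORing both sides with M gives pad = M ⊕ enc.
95 ^ 3c = a9
bf ^ 8d = 32
88 ^ 7a = f2
4e ^ f8 = b6
10 ^ cb = db
7e ^ ca = b4
8e ^ 3c = b2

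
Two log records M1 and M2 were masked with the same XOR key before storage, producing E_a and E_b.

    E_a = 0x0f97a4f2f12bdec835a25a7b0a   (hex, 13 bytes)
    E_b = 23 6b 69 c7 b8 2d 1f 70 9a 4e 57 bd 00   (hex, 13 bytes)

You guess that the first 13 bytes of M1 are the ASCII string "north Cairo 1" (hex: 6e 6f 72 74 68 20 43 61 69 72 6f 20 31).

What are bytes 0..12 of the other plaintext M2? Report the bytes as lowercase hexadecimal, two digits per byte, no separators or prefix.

First, E_a ⊕ E_b = (M1 ⊕ K) ⊕ (M2 ⊕ K) = M1 ⊕ M2, so the key drops out. Then M2 = (M1 ⊕ M2) ⊕ M1 over the first 13 bytes.
byte 0: (0f ⊕ 23) ⊕ 6e = 2c ⊕ 6e = 42
byte 1: (97 ⊕ 6b) ⊕ 6f = fc ⊕ 6f = 93
byte 2: (a4 ⊕ 69) ⊕ 72 = cd ⊕ 72 = bf
byte 3: (f2 ⊕ c7) ⊕ 74 = 35 ⊕ 74 = 41
byte 4: (f1 ⊕ b8) ⊕ 68 = 49 ⊕ 68 = 21
byte 5: (2b ⊕ 2d) ⊕ 20 = 06 ⊕ 20 = 26
byte 6: (de ⊕ 1f) ⊕ 43 = c1 ⊕ 43 = 82
byte 7: (c8 ⊕ 70) ⊕ 61 = b8 ⊕ 61 = d9
byte 8: (35 ⊕ 9a) ⊕ 69 = af ⊕ 69 = c6
byte 9: (a2 ⊕ 4e) ⊕ 72 = ec ⊕ 72 = 9e
byte 10: (5a ⊕ 57) ⊕ 6f = 0d ⊕ 6f = 62
byte 11: (7b ⊕ bd) ⊕ 20 = c6 ⊕ 20 = e6
byte 12: (0a ⊕ 00) ⊕ 31 = 0a ⊕ 31 = 3b

4293bf41212682d9c69e62e63b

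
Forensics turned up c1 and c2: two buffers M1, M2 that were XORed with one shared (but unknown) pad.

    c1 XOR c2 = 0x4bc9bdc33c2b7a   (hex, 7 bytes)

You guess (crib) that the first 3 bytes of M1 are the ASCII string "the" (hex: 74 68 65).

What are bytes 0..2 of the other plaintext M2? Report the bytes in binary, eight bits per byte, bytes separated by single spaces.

Since c1 ⊕ c2 = M1 ⊕ M2, XORing with the guessed M1 bytes yields the corresponding M2 bytes: M2 = (c1 ⊕ c2) ⊕ M1.
4b ⊕ 74 = 3f
c9 ⊕ 68 = a1
bd ⊕ 65 = d8

00111111 10100001 11011000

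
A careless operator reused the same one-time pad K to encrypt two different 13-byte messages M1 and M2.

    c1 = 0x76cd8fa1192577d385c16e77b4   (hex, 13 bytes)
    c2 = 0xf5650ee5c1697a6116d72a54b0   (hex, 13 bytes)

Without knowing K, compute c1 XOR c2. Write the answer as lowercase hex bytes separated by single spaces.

83 a8 81 44 d8 4c 0d b2 93 16 44 23 04

c1 ⊕ c2 = (M1 ⊕ K) ⊕ (M2 ⊕ K) = M1 ⊕ M2 — the shared key cancels under XOR.
01110110 XOR 11110101 = 10000011
11001101 XOR 01100101 = 10101000
10001111 XOR 00001110 = 10000001
10100001 XOR 11100101 = 01000100
00011001 XOR 11000001 = 11011000
00100101 XOR 01101001 = 01001100
01110111 XOR 01111010 = 00001101
11010011 XOR 01100001 = 10110010
10000101 XOR 00010110 = 10010011
11000001 XOR 11010111 = 00010110
01101110 XOR 00101010 = 01000100
01110111 XOR 01010100 = 00100011
10110100 XOR 10110000 = 00000100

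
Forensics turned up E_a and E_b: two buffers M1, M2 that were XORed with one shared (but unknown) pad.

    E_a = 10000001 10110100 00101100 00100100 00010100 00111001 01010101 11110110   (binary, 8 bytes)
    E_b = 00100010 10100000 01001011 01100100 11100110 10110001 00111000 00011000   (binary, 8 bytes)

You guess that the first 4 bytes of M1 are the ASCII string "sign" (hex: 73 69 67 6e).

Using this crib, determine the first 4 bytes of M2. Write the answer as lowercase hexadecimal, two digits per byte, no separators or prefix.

First, E_a ⊕ E_b = (M1 ⊕ K) ⊕ (M2 ⊕ K) = M1 ⊕ M2, so the key drops out. Then M2 = (M1 ⊕ M2) ⊕ M1 over the first 4 bytes.
byte 0: (81 XOR 22) XOR 73 = a3 XOR 73 = d0
byte 1: (b4 XOR a0) XOR 69 = 14 XOR 69 = 7d
byte 2: (2c XOR 4b) XOR 67 = 67 XOR 67 = 00
byte 3: (24 XOR 64) XOR 6e = 40 XOR 6e = 2e

d07d002e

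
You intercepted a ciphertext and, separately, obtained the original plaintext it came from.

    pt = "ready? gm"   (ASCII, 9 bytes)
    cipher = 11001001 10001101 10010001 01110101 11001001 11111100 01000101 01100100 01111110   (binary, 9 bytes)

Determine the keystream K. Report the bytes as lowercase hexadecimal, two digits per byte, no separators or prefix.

bbe8f011b0c3650313

Since cipher = pt ⊕ K, XORing both sides with pt gives K = pt ⊕ cipher.
72 ^ c9 = bb
65 ^ 8d = e8
61 ^ 91 = f0
64 ^ 75 = 11
79 ^ c9 = b0
3f ^ fc = c3
20 ^ 45 = 65
67 ^ 64 = 03
6d ^ 7e = 13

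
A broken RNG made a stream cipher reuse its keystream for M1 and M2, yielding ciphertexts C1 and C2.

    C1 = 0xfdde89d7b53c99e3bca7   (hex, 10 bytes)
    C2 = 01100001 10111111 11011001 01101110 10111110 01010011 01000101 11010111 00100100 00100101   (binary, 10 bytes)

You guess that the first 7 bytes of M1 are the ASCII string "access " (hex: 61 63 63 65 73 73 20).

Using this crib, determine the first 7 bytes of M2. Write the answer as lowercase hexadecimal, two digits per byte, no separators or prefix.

First, C1 ⊕ C2 = (M1 ⊕ K) ⊕ (M2 ⊕ K) = M1 ⊕ M2, so the key drops out. Then M2 = (M1 ⊕ M2) ⊕ M1 over the first 7 bytes.
byte 0: (fd xor 61) xor 61 = 9c xor 61 = fd
byte 1: (de xor bf) xor 63 = 61 xor 63 = 02
byte 2: (89 xor d9) xor 63 = 50 xor 63 = 33
byte 3: (d7 xor 6e) xor 65 = b9 xor 65 = dc
byte 4: (b5 xor be) xor 73 = 0b xor 73 = 78
byte 5: (3c xor 53) xor 73 = 6f xor 73 = 1c
byte 6: (99 xor 45) xor 20 = dc xor 20 = fc

fd0233dc781cfc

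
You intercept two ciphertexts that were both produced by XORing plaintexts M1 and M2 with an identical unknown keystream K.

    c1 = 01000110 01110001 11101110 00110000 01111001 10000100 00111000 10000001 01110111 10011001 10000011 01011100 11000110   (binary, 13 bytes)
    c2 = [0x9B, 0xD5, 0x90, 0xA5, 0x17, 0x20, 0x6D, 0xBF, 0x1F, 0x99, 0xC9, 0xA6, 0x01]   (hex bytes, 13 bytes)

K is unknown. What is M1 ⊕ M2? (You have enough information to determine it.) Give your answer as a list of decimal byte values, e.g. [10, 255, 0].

c1 ⊕ c2 = (M1 ⊕ K) ⊕ (M2 ⊕ K) = M1 ⊕ M2 — the shared key cancels under XOR.
 70 ⊕ 155 = 221
113 ⊕ 213 = 164
238 ⊕ 144 = 126
 48 ⊕ 165 = 149
121 ⊕  23 = 110
132 ⊕  32 = 164
 56 ⊕ 109 =  85
129 ⊕ 191 =  62
119 ⊕  31 = 104
153 ⊕ 153 =   0
131 ⊕ 201 =  74
 92 ⊕ 166 = 250
198 ⊕   1 = 199

[221, 164, 126, 149, 110, 164, 85, 62, 104, 0, 74, 250, 199]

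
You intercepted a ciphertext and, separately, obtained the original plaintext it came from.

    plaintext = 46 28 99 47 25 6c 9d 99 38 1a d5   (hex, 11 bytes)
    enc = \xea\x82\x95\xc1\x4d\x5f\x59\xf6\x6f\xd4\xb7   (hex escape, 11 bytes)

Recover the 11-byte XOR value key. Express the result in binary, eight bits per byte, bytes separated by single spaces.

Since enc = plaintext ⊕ key, XORing both sides with plaintext gives key = plaintext ⊕ enc.
46 xor ea = ac
28 xor 82 = aa
99 xor 95 = 0c
47 xor c1 = 86
25 xor 4d = 68
6c xor 5f = 33
9d xor 59 = c4
99 xor f6 = 6f
38 xor 6f = 57
1a xor d4 = ce
d5 xor b7 = 62

10101100 10101010 00001100 10000110 01101000 00110011 11000100 01101111 01010111 11001110 01100010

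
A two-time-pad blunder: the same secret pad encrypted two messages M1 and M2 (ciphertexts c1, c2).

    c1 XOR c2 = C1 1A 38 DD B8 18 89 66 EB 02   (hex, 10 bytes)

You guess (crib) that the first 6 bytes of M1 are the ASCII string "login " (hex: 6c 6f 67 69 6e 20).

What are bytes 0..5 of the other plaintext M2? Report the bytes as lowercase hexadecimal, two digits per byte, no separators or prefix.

ad755fb4d638

Since c1 ⊕ c2 = M1 ⊕ M2, XORing with the guessed M1 bytes yields the corresponding M2 bytes: M2 = (c1 ⊕ c2) ⊕ M1.
byte 0: 193 XOR 108 = 173
byte 1:  26 XOR 111 = 117
byte 2:  56 XOR 103 =  95
byte 3: 221 XOR 105 = 180
byte 4: 184 XOR 110 = 214
byte 5:  24 XOR  32 =  56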